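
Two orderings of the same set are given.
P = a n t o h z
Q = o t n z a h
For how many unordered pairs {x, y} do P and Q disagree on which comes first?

8 disagreeing pairs

Assign each item its position (1..6) in the first ordering, then rewrite the second ordering as that position sequence:
positions: a→1, n→2, t→3, o→4, h→5, z→6
second ordering as positions: [4, 3, 2, 6, 1, 5]
Discordant pairs = inversions in this position sequence.
4: 3, 2, 1 → 3
3: 2, 1 → 2
2: 1 → 1
6: 1, 5 → 2
1: 0
5: 0
Total: 3 + 2 + 1 + 2 + 0 + 0 = 8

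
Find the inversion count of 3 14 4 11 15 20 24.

For each element, count later entries that are smaller:
3 → none → 0
14 → 4, 11 → 2
4 → none → 0
11 → none → 0
15 → none → 0
20 → none → 0
24 → none → 0
Sum: 0 + 2 + 0 + 0 + 0 + 0 + 0 = 2

2 inversions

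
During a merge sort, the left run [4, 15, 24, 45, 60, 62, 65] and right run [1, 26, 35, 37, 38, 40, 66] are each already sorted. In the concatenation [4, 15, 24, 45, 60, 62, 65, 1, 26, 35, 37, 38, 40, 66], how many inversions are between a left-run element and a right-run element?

27

Count, for every r in R, how many entries of L exceed r:
r = 1: 4, 15, 24, 45, 60, 62, 65 → 7
r = 26: 45, 60, 62, 65 → 4
r = 35: 45, 60, 62, 65 → 4
r = 37: 45, 60, 62, 65 → 4
r = 38: 45, 60, 62, 65 → 4
r = 40: 45, 60, 62, 65 → 4
r = 66: none → 0
Cross-inversions: 7 + 4 + 4 + 4 + 4 + 4 + 0 = 27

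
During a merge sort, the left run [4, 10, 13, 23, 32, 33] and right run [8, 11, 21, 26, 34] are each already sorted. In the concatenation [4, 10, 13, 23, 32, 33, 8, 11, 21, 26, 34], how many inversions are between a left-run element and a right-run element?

14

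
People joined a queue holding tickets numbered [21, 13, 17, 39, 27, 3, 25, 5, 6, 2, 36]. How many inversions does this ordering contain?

32

Sweep left to right; for each value list the smaller values that follow it:
21: 6
13: 4
17: 4
39: 7
27: 5
3: 1
25: 3
5: 1
6: 1
2: 0
36: 0
Sum: 6 + 4 + 4 + 7 + 5 + 1 + 3 + 1 + 1 + 0 + 0 = 32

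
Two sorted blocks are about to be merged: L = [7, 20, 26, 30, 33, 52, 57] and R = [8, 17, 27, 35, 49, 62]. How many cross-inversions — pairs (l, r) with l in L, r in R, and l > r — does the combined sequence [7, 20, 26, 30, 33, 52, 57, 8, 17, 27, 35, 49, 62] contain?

For each element r of the right run, count left-run elements greater than r:
r = 8: 20, 26, 30, 33, 52, 57 → 6
r = 17: 20, 26, 30, 33, 52, 57 → 6
r = 27: 30, 33, 52, 57 → 4
r = 35: 52, 57 → 2
r = 49: 52, 57 → 2
r = 62: none → 0
Cross-inversions: 6 + 6 + 4 + 2 + 2 + 0 = 20

20 split inversions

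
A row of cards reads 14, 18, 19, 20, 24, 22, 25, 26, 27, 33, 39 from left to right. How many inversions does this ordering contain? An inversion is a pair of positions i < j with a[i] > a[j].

1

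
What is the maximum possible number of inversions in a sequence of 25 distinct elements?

A reversed (strictly descending) arrangement makes every pair an inversion, giving C(25, 2) inversions.
C(25, 2) = 25·24/2 = 300

There are 300 inversions.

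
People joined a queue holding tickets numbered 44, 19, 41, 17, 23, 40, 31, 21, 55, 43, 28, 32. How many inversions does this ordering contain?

For each element, count later entries that are smaller:
44: 10
19: 1
41: 7
17: 0
23: 1
40: 4
31: 2
21: 0
55: 3
43: 2
28: 0
32: 0
Sum: 10 + 1 + 7 + 0 + 1 + 4 + 2 + 0 + 3 + 2 + 0 + 0 = 30

30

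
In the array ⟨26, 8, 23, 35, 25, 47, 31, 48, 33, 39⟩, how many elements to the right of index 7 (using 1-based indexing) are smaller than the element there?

0

The element at index 7 is 31.
Elements after it: 48, 33, 39
None of them are smaller than 31.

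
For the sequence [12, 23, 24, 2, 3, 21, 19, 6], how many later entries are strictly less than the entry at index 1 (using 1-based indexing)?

The element at index 1 is 12.
Elements after it: 23, 24, 2, 3, 21, 19, 6
Those smaller than 12: 2, 3, 6

3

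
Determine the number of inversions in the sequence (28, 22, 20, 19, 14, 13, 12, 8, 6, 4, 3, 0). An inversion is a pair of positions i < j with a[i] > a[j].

Inversions: 66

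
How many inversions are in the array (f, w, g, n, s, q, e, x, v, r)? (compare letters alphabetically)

There are 17 out-of-order pairs.

Count, for each position, how many later elements it exceeds:
f → e → 1
w → g, n, s, q, e, v, r → 7
g → e → 1
n → e → 1
s → q, e, r → 3
q → e → 1
e → none → 0
x → v, r → 2
v → r → 1
r → none → 0
Sum: 1 + 7 + 1 + 1 + 3 + 1 + 0 + 2 + 1 + 0 = 17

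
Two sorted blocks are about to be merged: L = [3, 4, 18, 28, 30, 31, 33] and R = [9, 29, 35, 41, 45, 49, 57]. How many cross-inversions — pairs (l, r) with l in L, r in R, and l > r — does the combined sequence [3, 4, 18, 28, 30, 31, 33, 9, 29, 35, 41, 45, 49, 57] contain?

Count, for every r in R, how many entries of L exceed r:
r = 9: 18, 28, 30, 31, 33 → 5
r = 29: 30, 31, 33 → 3
r = 35: none → 0
r = 41: none → 0
r = 45: none → 0
r = 49: none → 0
r = 57: none → 0
Cross-inversions: 5 + 3 + 0 + 0 + 0 + 0 + 0 = 8

8 split inversions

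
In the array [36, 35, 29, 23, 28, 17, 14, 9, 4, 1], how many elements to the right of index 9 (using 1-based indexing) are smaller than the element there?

1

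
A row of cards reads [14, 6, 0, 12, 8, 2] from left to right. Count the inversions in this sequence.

Element-by-element contributions:
14: 5
6: 2
0: 0
12: 2
8: 1
2: 0
Sum: 5 + 2 + 0 + 2 + 1 + 0 = 10

10 inversions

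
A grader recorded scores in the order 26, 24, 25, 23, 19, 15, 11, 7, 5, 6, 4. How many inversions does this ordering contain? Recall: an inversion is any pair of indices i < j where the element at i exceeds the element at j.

53 inversions

For each element, count later entries that are smaller:
26: 10
24: 8
25: 8
23: 7
19: 6
15: 5
11: 4
7: 3
5: 1
6: 1
4: 0
Sum: 10 + 8 + 8 + 7 + 6 + 5 + 4 + 3 + 1 + 1 + 0 = 53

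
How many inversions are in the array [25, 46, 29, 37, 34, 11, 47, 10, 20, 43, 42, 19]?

Inversions: 36

Element-by-element contributions:
25: 4
46: 9
29: 4
37: 5
34: 4
11: 1
47: 5
10: 0
20: 1
43: 2
42: 1
19: 0
Sum: 4 + 9 + 4 + 5 + 4 + 1 + 5 + 0 + 1 + 2 + 1 + 0 = 36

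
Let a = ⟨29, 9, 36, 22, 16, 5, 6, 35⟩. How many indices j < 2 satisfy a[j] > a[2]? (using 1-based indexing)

1 such element

The element at index 2 is 9.
Elements before it: 29
Those larger than 9: 29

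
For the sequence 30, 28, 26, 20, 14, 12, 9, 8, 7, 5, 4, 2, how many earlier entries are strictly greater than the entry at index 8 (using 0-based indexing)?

The element at index 8 is 7.
Elements before it: 30, 28, 26, 20, 14, 12, 9, 8
Those larger than 7: 30, 28, 26, 20, 14, 12, 9, 8

8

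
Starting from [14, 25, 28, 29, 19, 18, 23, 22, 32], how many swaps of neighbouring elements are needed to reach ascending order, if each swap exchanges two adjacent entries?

14 swaps

Each adjacent swap fixes exactly one inversion, so the minimum swap count equals the number of inversions.
Count inversions — for each element, later elements that are smaller:
14: none → 0
25: 19, 18, 23, 22 → 4
28: 19, 18, 23, 22 → 4
29: 19, 18, 23, 22 → 4
19: 18 → 1
18: none → 0
23: 22 → 1
22: none → 0
32: none → 0
Total inversions: 0 + 4 + 4 + 4 + 1 + 0 + 1 + 0 + 0 = 14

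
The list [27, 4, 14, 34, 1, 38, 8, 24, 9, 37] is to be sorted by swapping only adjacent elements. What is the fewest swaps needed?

The minimum number of adjacent swaps to sort an array equals its inversion count, since every such swap removes exactly one inversion.
Count inversions — for each element, later elements that are smaller:
27: 4, 14, 1, 8, 24, 9 → 6
4: 1 → 1
14: 1, 8, 9 → 3
34: 1, 8, 24, 9 → 4
1: none → 0
38: 8, 24, 9, 37 → 4
8: none → 0
24: 9 → 1
9: none → 0
37: none → 0
Total inversions: 6 + 1 + 3 + 4 + 0 + 4 + 0 + 1 + 0 + 0 = 19

Adjacent swaps: 19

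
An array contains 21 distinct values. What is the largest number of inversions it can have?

The maximum occurs when the array is in strictly decreasing order: every one of the C(21, 2) pairs is inverted.
C(21, 2) = 21·20/2 = 210

210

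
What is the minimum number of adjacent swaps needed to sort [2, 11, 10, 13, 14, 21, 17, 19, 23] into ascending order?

Each adjacent swap fixes exactly one inversion, so the minimum swap count equals the number of inversions.
Count inversions — for each element, later elements that are smaller:
2: none → 0
11: 10 → 1
10: none → 0
13: none → 0
14: none → 0
21: 17, 19 → 2
17: none → 0
19: none → 0
23: none → 0
Total inversions: 0 + 1 + 0 + 0 + 0 + 2 + 0 + 0 + 0 = 3

3 adjacent swaps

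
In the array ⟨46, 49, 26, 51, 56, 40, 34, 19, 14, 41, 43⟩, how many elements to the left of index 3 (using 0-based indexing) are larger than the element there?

The element at index 3 is 51.
Elements before it: 46, 49, 26
None of them are larger than 51.

0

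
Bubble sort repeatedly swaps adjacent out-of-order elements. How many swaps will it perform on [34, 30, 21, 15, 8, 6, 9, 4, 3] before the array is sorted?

34 swaps

The minimum number of adjacent swaps to sort an array equals its inversion count, since every such swap removes exactly one inversion.
Count inversions — for each element, later elements that are smaller:
34: 30, 21, 15, 8, 6, 9, 4, 3 → 8
30: 21, 15, 8, 6, 9, 4, 3 → 7
21: 15, 8, 6, 9, 4, 3 → 6
15: 8, 6, 9, 4, 3 → 5
8: 6, 4, 3 → 3
6: 4, 3 → 2
9: 4, 3 → 2
4: 3 → 1
3: none → 0
Total inversions: 8 + 7 + 6 + 5 + 3 + 2 + 2 + 1 + 0 = 34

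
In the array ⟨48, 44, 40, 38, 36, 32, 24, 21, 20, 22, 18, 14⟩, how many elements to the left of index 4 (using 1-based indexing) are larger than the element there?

The element at index 4 is 38.
Elements before it: 48, 44, 40
Those larger than 38: 48, 44, 40

3 such elements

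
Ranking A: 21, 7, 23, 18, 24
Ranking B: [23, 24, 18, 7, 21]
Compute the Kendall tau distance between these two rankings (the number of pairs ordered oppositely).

Assign each item its position (1..5) in the first ordering, then rewrite the second ordering as that position sequence:
positions: 21→1, 7→2, 23→3, 18→4, 24→5
second ordering as positions: [3, 5, 4, 2, 1]
Discordant pairs = inversions in this position sequence.
3: 2, 1 → 2
5: 4, 2, 1 → 3
4: 2, 1 → 2
2: 1 → 1
1: 0
Total: 2 + 3 + 2 + 1 + 0 = 8

Discordant pairs: 8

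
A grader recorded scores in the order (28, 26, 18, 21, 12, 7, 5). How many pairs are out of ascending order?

Sweep left to right; for each value list the smaller values that follow it:
28 → 26, 18, 21, 12, 7, 5 → 6
26 → 18, 21, 12, 7, 5 → 5
18 → 12, 7, 5 → 3
21 → 12, 7, 5 → 3
12 → 7, 5 → 2
7 → 5 → 1
5 → none → 0
Sum: 6 + 5 + 3 + 3 + 2 + 1 + 0 = 20

There are 20 inversions.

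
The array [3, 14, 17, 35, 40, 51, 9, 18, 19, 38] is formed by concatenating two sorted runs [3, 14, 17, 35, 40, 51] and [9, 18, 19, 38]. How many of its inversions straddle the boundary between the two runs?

Count, for every r in R, how many entries of L exceed r:
r = 9: 14, 17, 35, 40, 51 → 5
r = 18: 35, 40, 51 → 3
r = 19: 35, 40, 51 → 3
r = 38: 40, 51 → 2
Cross-inversions: 5 + 3 + 3 + 2 = 13

Split inversions: 13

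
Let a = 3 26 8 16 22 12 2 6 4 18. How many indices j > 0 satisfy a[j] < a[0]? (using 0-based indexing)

1

The element at index 0 is 3.
Elements after it: 26, 8, 16, 22, 12, 2, 6, 4, 18
Those smaller than 3: 2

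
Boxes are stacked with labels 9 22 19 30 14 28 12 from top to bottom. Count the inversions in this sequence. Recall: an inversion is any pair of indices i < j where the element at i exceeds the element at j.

Out-of-order pairs: 10

Listing every pair i<j with a[i]>a[j] (using 1-based positions):
(2,3): 22 > 19
(2,5): 22 > 14
(2,7): 22 > 12
(3,5): 19 > 14
(3,7): 19 > 12
(4,5): 30 > 14
(4,6): 30 > 28
(4,7): 30 > 12
(5,7): 14 > 12
(6,7): 28 > 12
That's 10 pairs.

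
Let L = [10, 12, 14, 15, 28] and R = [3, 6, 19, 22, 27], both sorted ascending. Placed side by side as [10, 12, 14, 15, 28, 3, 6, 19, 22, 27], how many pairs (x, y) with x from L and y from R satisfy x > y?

13

Count, for every r in R, how many entries of L exceed r:
r = 3: 10, 12, 14, 15, 28 → 5
r = 6: 10, 12, 14, 15, 28 → 5
r = 19: 28 → 1
r = 22: 28 → 1
r = 27: 28 → 1
Cross-inversions: 5 + 5 + 1 + 1 + 1 = 13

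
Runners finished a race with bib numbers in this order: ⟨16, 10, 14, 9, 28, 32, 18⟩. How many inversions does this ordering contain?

7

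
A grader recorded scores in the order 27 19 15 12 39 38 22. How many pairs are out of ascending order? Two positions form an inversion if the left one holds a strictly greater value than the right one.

10

Listing every pair i<j with a[i]>a[j] (using 1-based positions):
(1,2): 27 > 19
(1,3): 27 > 15
(1,4): 27 > 12
(1,7): 27 > 22
(2,3): 19 > 15
(2,4): 19 > 12
(3,4): 15 > 12
(5,6): 39 > 38
(5,7): 39 > 22
(6,7): 38 > 22
That's 10 pairs.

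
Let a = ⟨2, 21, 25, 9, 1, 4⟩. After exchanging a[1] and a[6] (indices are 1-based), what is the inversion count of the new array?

Positions 1 and 6 hold 2 and 4; after swapping, the array is [4, 21, 25, 9, 1, 2].
Sweep left to right; for each value list the smaller values that follow it:
4: 2
21: 3
25: 3
9: 2
1: 0
2: 0
Sum: 2 + 3 + 3 + 2 + 0 + 0 = 10

10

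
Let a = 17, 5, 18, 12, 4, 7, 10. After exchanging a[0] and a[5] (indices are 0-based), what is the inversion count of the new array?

Positions 0 and 5 hold 17 and 7; after swapping, the array is [7, 5, 18, 12, 4, 17, 10].
Count, for each position, how many later elements it exceeds:
7 → 5, 4 → 2
5 → 4 → 1
18 → 12, 4, 17, 10 → 4
12 → 4, 10 → 2
4 → none → 0
17 → 10 → 1
10 → none → 0
Sum: 2 + 1 + 4 + 2 + 0 + 1 + 0 = 10

10 inversions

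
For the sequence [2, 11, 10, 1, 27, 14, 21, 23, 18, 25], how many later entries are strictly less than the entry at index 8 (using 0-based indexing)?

0

The element at index 8 is 18.
Elements after it: 25
None of them are smaller than 18.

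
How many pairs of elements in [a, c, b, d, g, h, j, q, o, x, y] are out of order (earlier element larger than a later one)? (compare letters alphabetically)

For each element, count later entries that are smaller:
a → none → 0
c → b → 1
b → none → 0
d → none → 0
g → none → 0
h → none → 0
j → none → 0
q → o → 1
o → none → 0
x → none → 0
y → none → 0
Sum: 0 + 1 + 0 + 0 + 0 + 0 + 0 + 1 + 0 + 0 + 0 = 2

There are 2 inversions.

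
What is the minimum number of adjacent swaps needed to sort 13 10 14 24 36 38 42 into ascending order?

Minimum adjacent swaps = number of inversions (each swap of adjacent out-of-order elements removes one inversion and no swap can remove more).
Count inversions — for each element, later elements that are smaller:
13: 10 → 1
10: none → 0
14: none → 0
24: none → 0
36: none → 0
38: none → 0
42: none → 0
Total inversions: 1 + 0 + 0 + 0 + 0 + 0 + 0 = 1

There is 1 swap.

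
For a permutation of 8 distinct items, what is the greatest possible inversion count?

28

The maximum occurs when the array is in strictly decreasing order: every one of the C(8, 2) pairs is inverted.
C(8, 2) = 8·7/2 = 28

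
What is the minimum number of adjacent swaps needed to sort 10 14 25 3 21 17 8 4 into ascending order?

17

Each adjacent swap fixes exactly one inversion, so the minimum swap count equals the number of inversions.
Count inversions — for each element, later elements that are smaller:
10: 3, 8, 4 → 3
14: 3, 8, 4 → 3
25: 3, 21, 17, 8, 4 → 5
3: none → 0
21: 17, 8, 4 → 3
17: 8, 4 → 2
8: 4 → 1
4: none → 0
Total inversions: 3 + 3 + 5 + 0 + 3 + 2 + 1 + 0 = 17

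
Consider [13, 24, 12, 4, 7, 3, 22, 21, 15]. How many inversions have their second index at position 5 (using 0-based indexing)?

5

The element at index 5 is 3.
Elements before it: 13, 24, 12, 4, 7
Those larger than 3: 13, 24, 12, 4, 7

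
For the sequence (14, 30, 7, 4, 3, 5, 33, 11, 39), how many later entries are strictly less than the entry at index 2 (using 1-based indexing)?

The element at index 2 is 30.
Elements after it: 7, 4, 3, 5, 33, 11, 39
Those smaller than 30: 7, 4, 3, 5, 11

5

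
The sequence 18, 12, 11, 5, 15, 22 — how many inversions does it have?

7 inversions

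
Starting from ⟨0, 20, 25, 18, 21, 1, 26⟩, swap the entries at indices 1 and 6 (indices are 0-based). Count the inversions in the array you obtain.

12 inversions

Positions 1 and 6 hold 20 and 26; after swapping, the array is [0, 26, 25, 18, 21, 1, 20].
For each element, count later entries that are smaller:
0 → none → 0
26 → 25, 18, 21, 1, 20 → 5
25 → 18, 21, 1, 20 → 4
18 → 1 → 1
21 → 1, 20 → 2
1 → none → 0
20 → none → 0
Sum: 0 + 5 + 4 + 1 + 2 + 0 + 0 = 12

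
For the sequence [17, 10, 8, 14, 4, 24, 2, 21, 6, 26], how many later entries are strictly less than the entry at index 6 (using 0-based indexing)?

0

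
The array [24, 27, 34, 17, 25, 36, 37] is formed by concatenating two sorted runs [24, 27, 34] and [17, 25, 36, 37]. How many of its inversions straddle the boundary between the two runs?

Count, for every r in R, how many entries of L exceed r:
r = 17: 24, 27, 34 → 3
r = 25: 27, 34 → 2
r = 36: none → 0
r = 37: none → 0
Cross-inversions: 3 + 2 + 0 + 0 = 5

5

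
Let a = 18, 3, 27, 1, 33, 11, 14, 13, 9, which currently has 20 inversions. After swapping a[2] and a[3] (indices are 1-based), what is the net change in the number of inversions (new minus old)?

+1

Positions 2 and 3 hold 3 and 27; after swapping, the array is [18, 27, 3, 1, 33, 11, 14, 13, 9].
Element-by-element contributions:
18: 6
27: 6
3: 1
1: 0
33: 4
11: 1
14: 2
13: 1
9: 0
Sum: 6 + 6 + 1 + 0 + 4 + 1 + 2 + 1 + 0 = 21
Change: 21 − 20 = +1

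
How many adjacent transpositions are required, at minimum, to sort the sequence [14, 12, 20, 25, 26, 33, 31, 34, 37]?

Adjacent swaps: 2

Each adjacent swap fixes exactly one inversion, so the minimum swap count equals the number of inversions.
Count inversions — for each element, later elements that are smaller:
14: 12 → 1
12: none → 0
20: none → 0
25: none → 0
26: none → 0
33: 31 → 1
31: none → 0
34: none → 0
37: none → 0
Total inversions: 1 + 0 + 0 + 0 + 0 + 1 + 0 + 0 + 0 = 2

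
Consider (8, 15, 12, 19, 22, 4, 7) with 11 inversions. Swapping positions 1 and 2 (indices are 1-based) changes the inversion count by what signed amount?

+1

Positions 1 and 2 hold 8 and 15; after swapping, the array is [15, 8, 12, 19, 22, 4, 7].
Count, for each position, how many later elements it exceeds:
15 → 8, 12, 4, 7 → 4
8 → 4, 7 → 2
12 → 4, 7 → 2
19 → 4, 7 → 2
22 → 4, 7 → 2
4 → none → 0
7 → none → 0
Sum: 4 + 2 + 2 + 2 + 2 + 0 + 0 = 12
Change: 12 − 11 = +1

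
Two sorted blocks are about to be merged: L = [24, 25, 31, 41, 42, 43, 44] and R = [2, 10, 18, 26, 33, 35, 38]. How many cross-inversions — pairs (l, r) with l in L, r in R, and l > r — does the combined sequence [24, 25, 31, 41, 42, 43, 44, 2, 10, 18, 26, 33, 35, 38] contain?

Count, for every r in R, how many entries of L exceed r:
r = 2: 24, 25, 31, 41, 42, 43, 44 → 7
r = 10: 24, 25, 31, 41, 42, 43, 44 → 7
r = 18: 24, 25, 31, 41, 42, 43, 44 → 7
r = 26: 31, 41, 42, 43, 44 → 5
r = 33: 41, 42, 43, 44 → 4
r = 35: 41, 42, 43, 44 → 4
r = 38: 41, 42, 43, 44 → 4
Cross-inversions: 7 + 7 + 7 + 5 + 4 + 4 + 4 = 38

38 cross-inversions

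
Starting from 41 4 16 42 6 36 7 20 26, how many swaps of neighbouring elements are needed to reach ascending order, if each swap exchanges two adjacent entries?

The minimum number of adjacent swaps to sort an array equals its inversion count, since every such swap removes exactly one inversion.
Count inversions — for each element, later elements that are smaller:
41: 4, 16, 6, 36, 7, 20, 26 → 7
4: none → 0
16: 6, 7 → 2
42: 6, 36, 7, 20, 26 → 5
6: none → 0
36: 7, 20, 26 → 3
7: none → 0
20: none → 0
26: none → 0
Total inversions: 7 + 0 + 2 + 5 + 0 + 3 + 0 + 0 + 0 = 17

Adjacent swaps: 17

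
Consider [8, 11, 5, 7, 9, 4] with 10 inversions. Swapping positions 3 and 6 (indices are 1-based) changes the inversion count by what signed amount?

Positions 3 and 6 hold 5 and 4; after swapping, the array is [8, 11, 4, 7, 9, 5].
For each element, count later entries that are smaller:
8: 3
11: 4
4: 0
7: 1
9: 1
5: 0
Sum: 3 + 4 + 0 + 1 + 1 + 0 = 9
Change: 9 − 10 = -1

-1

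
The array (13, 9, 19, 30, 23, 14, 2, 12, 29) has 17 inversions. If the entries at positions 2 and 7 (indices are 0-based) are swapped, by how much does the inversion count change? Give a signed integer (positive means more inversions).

-3

Positions 2 and 7 hold 19 and 12; after swapping, the array is [13, 9, 12, 30, 23, 14, 2, 19, 29].
Count, for each position, how many later elements it exceeds:
13 → 9, 12, 2 → 3
9 → 2 → 1
12 → 2 → 1
30 → 23, 14, 2, 19, 29 → 5
23 → 14, 2, 19 → 3
14 → 2 → 1
2 → none → 0
19 → none → 0
29 → none → 0
Sum: 3 + 1 + 1 + 5 + 3 + 1 + 0 + 0 + 0 = 14
Change: 14 − 17 = -3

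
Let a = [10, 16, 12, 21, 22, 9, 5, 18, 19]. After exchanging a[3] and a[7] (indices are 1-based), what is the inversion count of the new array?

13

Positions 3 and 7 hold 12 and 5; after swapping, the array is [10, 16, 5, 21, 22, 9, 12, 18, 19].
Count, for each position, how many later elements it exceeds:
10: 2
16: 3
5: 0
21: 4
22: 4
9: 0
12: 0
18: 0
19: 0
Sum: 2 + 3 + 0 + 4 + 4 + 0 + 0 + 0 + 0 = 13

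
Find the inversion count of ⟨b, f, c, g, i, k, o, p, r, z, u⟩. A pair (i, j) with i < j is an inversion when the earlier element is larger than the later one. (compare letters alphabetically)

There are 2 inversions.

Count, for each position, how many later elements it exceeds:
b → none → 0
f → c → 1
c → none → 0
g → none → 0
i → none → 0
k → none → 0
o → none → 0
p → none → 0
r → none → 0
z → u → 1
u → none → 0
Sum: 0 + 1 + 0 + 0 + 0 + 0 + 0 + 0 + 0 + 1 + 0 = 2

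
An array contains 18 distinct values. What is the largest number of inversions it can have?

The maximum occurs when the array is in strictly decreasing order: every one of the C(18, 2) pairs is inverted.
C(18, 2) = 18·17/2 = 153

153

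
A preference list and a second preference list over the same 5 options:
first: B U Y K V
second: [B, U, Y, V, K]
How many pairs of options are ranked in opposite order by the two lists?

1

Assign each item its position (1..5) in the first ordering, then rewrite the second ordering as that position sequence:
positions: B→1, U→2, Y→3, K→4, V→5
second ordering as positions: [1, 2, 3, 5, 4]
Discordant pairs = inversions in this position sequence.
1: 0
2: 0
3: 0
5: 4 → 1
4: 0
Total: 0 + 0 + 0 + 1 + 0 = 1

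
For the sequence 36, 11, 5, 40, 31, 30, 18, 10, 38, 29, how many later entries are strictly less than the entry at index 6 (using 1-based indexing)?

The element at index 6 is 30.
Elements after it: 18, 10, 38, 29
Those smaller than 30: 18, 10, 29

3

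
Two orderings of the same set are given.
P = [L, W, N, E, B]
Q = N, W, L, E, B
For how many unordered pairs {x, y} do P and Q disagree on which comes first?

Assign each item its position (1..5) in the first ordering, then rewrite the second ordering as that position sequence:
positions: L→1, W→2, N→3, E→4, B→5
second ordering as positions: [3, 2, 1, 4, 5]
Discordant pairs = inversions in this position sequence.
3: 2, 1 → 2
2: 1 → 1
1: 0
4: 0
5: 0
Total: 2 + 1 + 0 + 0 + 0 = 3

3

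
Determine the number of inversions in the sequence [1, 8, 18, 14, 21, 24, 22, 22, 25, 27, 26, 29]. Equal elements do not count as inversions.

There are 4 inversions.

Sweep left to right; for each value list the smaller values that follow it:
1: 0
8: 0
18: 1
14: 0
21: 0
24: 2
22: 0
22: 0
25: 0
27: 1
26: 0
29: 0
Sum: 0 + 0 + 1 + 0 + 0 + 2 + 0 + 0 + 0 + 1 + 0 + 0 = 4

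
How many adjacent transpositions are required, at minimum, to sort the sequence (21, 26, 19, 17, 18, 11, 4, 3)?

Each adjacent swap fixes exactly one inversion, so the minimum swap count equals the number of inversions.
Count inversions — for each element, later elements that are smaller:
21: 19, 17, 18, 11, 4, 3 → 6
26: 19, 17, 18, 11, 4, 3 → 6
19: 17, 18, 11, 4, 3 → 5
17: 11, 4, 3 → 3
18: 11, 4, 3 → 3
11: 4, 3 → 2
4: 3 → 1
3: none → 0
Total inversions: 6 + 6 + 5 + 3 + 3 + 2 + 1 + 0 = 26

26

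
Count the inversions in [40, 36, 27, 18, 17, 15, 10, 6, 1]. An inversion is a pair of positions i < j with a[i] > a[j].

36 inversions

For each element, count later entries that are smaller:
40 → 36, 27, 18, 17, 15, 10, 6, 1 → 8
36 → 27, 18, 17, 15, 10, 6, 1 → 7
27 → 18, 17, 15, 10, 6, 1 → 6
18 → 17, 15, 10, 6, 1 → 5
17 → 15, 10, 6, 1 → 4
15 → 10, 6, 1 → 3
10 → 6, 1 → 2
6 → 1 → 1
1 → none → 0
Sum: 8 + 7 + 6 + 5 + 4 + 3 + 2 + 1 + 0 = 36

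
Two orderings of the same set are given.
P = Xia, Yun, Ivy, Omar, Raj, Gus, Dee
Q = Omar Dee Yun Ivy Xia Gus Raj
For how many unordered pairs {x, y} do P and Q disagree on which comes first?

11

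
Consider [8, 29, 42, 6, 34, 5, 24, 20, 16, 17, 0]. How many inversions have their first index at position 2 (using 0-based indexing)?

8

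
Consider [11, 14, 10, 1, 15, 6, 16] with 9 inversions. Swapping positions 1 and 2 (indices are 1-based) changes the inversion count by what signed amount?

Positions 1 and 2 hold 11 and 14; after swapping, the array is [14, 11, 10, 1, 15, 6, 16].
For each element, count later entries that are smaller:
14: 4
11: 3
10: 2
1: 0
15: 1
6: 0
16: 0
Sum: 4 + 3 + 2 + 0 + 1 + 0 + 0 = 10
Change: 10 − 9 = +1

+1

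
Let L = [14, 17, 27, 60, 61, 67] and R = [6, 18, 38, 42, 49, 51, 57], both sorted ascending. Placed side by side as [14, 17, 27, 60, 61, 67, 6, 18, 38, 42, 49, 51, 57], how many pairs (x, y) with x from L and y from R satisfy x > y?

Cross-inversions: 25

For each element r of the right run, count left-run elements greater than r:
r = 6: 14, 17, 27, 60, 61, 67 → 6
r = 18: 27, 60, 61, 67 → 4
r = 38: 60, 61, 67 → 3
r = 42: 60, 61, 67 → 3
r = 49: 60, 61, 67 → 3
r = 51: 60, 61, 67 → 3
r = 57: 60, 61, 67 → 3
Cross-inversions: 6 + 4 + 3 + 3 + 3 + 3 + 3 = 25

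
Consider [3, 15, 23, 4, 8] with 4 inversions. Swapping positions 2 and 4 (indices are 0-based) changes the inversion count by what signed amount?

Positions 2 and 4 hold 23 and 8; after swapping, the array is [3, 15, 8, 4, 23].
Element-by-element contributions:
3: 0
15: 2
8: 1
4: 0
23: 0
Sum: 0 + 2 + 1 + 0 + 0 = 3
Change: 3 − 4 = -1

-1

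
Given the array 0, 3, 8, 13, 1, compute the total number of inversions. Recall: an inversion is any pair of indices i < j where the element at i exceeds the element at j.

Inversions: 3

Listing every pair i<j with a[i]>a[j] (using 1-based positions):
(2,5): 3 > 1
(3,5): 8 > 1
(4,5): 13 > 1
That's 3 pairs.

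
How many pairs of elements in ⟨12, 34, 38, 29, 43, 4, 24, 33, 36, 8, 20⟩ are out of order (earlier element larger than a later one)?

31 out-of-order pairs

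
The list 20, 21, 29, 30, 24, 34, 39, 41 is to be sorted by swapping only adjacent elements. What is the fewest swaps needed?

Each adjacent swap fixes exactly one inversion, so the minimum swap count equals the number of inversions.
Count inversions — for each element, later elements that are smaller:
20: none → 0
21: none → 0
29: 24 → 1
30: 24 → 1
24: none → 0
34: none → 0
39: none → 0
41: none → 0
Total inversions: 0 + 0 + 1 + 1 + 0 + 0 + 0 + 0 = 2

2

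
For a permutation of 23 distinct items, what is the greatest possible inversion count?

253 inversions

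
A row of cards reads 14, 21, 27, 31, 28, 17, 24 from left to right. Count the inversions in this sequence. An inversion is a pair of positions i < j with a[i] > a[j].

Count, for each position, how many later elements it exceeds:
14 → none → 0
21 → 17 → 1
27 → 17, 24 → 2
31 → 28, 17, 24 → 3
28 → 17, 24 → 2
17 → none → 0
24 → none → 0
Sum: 0 + 1 + 2 + 3 + 2 + 0 + 0 = 8

8 inversions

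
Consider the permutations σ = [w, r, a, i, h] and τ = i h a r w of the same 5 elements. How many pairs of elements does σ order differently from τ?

There are 9 discordant pairs.

Assign each item its position (1..5) in the first ordering, then rewrite the second ordering as that position sequence:
positions: w→1, r→2, a→3, i→4, h→5
second ordering as positions: [4, 5, 3, 2, 1]
Discordant pairs = inversions in this position sequence.
4: 3, 2, 1 → 3
5: 3, 2, 1 → 3
3: 2, 1 → 2
2: 1 → 1
1: 0
Total: 3 + 3 + 2 + 1 + 0 = 9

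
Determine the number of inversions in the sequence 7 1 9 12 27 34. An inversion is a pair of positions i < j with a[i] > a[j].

Count, for each position, how many later elements it exceeds:
7 → 1 → 1
1 → none → 0
9 → none → 0
12 → none → 0
27 → none → 0
34 → none → 0
Sum: 1 + 0 + 0 + 0 + 0 + 0 = 1

1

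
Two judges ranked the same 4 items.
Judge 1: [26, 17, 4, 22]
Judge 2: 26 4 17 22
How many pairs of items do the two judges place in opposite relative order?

1

Assign each item its position (1..4) in the first ordering, then rewrite the second ordering as that position sequence:
positions: 26→1, 17→2, 4→3, 22→4
second ordering as positions: [1, 3, 2, 4]
Discordant pairs = inversions in this position sequence.
1: 0
3: 2 → 1
2: 0
4: 0
Total: 0 + 1 + 0 + 0 = 1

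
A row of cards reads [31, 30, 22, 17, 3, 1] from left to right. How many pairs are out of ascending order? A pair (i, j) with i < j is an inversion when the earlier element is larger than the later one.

Count, for each position, how many later elements it exceeds:
31: 5
30: 4
22: 3
17: 2
3: 1
1: 0
Sum: 5 + 4 + 3 + 2 + 1 + 0 = 15

There are 15 inversions.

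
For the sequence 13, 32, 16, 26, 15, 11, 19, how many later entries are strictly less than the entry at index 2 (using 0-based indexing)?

2 such elements

The element at index 2 is 16.
Elements after it: 26, 15, 11, 19
Those smaller than 16: 15, 11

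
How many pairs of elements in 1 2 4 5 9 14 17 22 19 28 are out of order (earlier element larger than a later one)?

Count, for each position, how many later elements it exceeds:
1: 0
2: 0
4: 0
5: 0
9: 0
14: 0
17: 0
22: 1
19: 0
28: 0
Sum: 0 + 0 + 0 + 0 + 0 + 0 + 0 + 1 + 0 + 0 = 1

1 inversion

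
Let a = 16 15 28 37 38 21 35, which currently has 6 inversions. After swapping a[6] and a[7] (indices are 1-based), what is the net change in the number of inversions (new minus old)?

+1

Positions 6 and 7 hold 21 and 35; after swapping, the array is [16, 15, 28, 37, 38, 35, 21].
Count, for each position, how many later elements it exceeds:
16 → 15 → 1
15 → none → 0
28 → 21 → 1
37 → 35, 21 → 2
38 → 35, 21 → 2
35 → 21 → 1
21 → none → 0
Sum: 1 + 0 + 1 + 2 + 2 + 1 + 0 = 7
Change: 7 − 6 = +1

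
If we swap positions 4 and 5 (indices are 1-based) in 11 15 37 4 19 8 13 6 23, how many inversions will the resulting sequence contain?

19

Positions 4 and 5 hold 4 and 19; after swapping, the array is [11, 15, 37, 19, 4, 8, 13, 6, 23].
Count, for each position, how many later elements it exceeds:
11 → 4, 8, 6 → 3
15 → 4, 8, 13, 6 → 4
37 → 19, 4, 8, 13, 6, 23 → 6
19 → 4, 8, 13, 6 → 4
4 → none → 0
8 → 6 → 1
13 → 6 → 1
6 → none → 0
23 → none → 0
Sum: 3 + 4 + 6 + 4 + 0 + 1 + 1 + 0 + 0 = 19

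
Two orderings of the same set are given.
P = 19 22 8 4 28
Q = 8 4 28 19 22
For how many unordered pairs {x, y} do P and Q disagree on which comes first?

Assign each item its position (1..5) in the first ordering, then rewrite the second ordering as that position sequence:
positions: 19→1, 22→2, 8→3, 4→4, 28→5
second ordering as positions: [3, 4, 5, 1, 2]
Discordant pairs = inversions in this position sequence.
3: 1, 2 → 2
4: 1, 2 → 2
5: 1, 2 → 2
1: 0
2: 0
Total: 2 + 2 + 2 + 0 + 0 = 6

6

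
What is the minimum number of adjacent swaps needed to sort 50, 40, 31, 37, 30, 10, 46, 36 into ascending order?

Each adjacent swap fixes exactly one inversion, so the minimum swap count equals the number of inversions.
Count inversions — for each element, later elements that are smaller:
50: 40, 31, 37, 30, 10, 46, 36 → 7
40: 31, 37, 30, 10, 36 → 5
31: 30, 10 → 2
37: 30, 10, 36 → 3
30: 10 → 1
10: none → 0
46: 36 → 1
36: none → 0
Total inversions: 7 + 5 + 2 + 3 + 1 + 0 + 1 + 0 = 19

19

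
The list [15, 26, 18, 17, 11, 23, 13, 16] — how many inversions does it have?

17 out-of-order pairs

For each element, count later entries that are smaller:
15: 2
26: 6
18: 4
17: 3
11: 0
23: 2
13: 0
16: 0
Sum: 2 + 6 + 4 + 3 + 0 + 2 + 0 + 0 = 17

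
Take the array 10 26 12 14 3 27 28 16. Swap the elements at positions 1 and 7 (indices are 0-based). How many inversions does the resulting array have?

There are 8 inversions.

Positions 1 and 7 hold 26 and 16; after swapping, the array is [10, 16, 12, 14, 3, 27, 28, 26].
Count, for each position, how many later elements it exceeds:
10: 1
16: 3
12: 1
14: 1
3: 0
27: 1
28: 1
26: 0
Sum: 1 + 3 + 1 + 1 + 0 + 1 + 1 + 0 = 8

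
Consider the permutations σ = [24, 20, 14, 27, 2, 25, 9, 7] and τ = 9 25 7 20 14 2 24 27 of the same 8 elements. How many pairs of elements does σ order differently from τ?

20 discordant pairs

Assign each item its position (1..8) in the first ordering, then rewrite the second ordering as that position sequence:
positions: 24→1, 20→2, 14→3, 27→4, 2→5, 25→6, 9→7, 7→8
second ordering as positions: [7, 6, 8, 2, 3, 5, 1, 4]
Discordant pairs = inversions in this position sequence.
7: 6, 2, 3, 5, 1, 4 → 6
6: 2, 3, 5, 1, 4 → 5
8: 2, 3, 5, 1, 4 → 5
2: 1 → 1
3: 1 → 1
5: 1, 4 → 2
1: 0
4: 0
Total: 6 + 5 + 5 + 1 + 1 + 2 + 0 + 0 = 20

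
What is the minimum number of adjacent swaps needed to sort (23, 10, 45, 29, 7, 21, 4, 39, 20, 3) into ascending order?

30 adjacent swaps

Each adjacent swap fixes exactly one inversion, so the minimum swap count equals the number of inversions.
Count inversions — for each element, later elements that are smaller:
23: 10, 7, 21, 4, 20, 3 → 6
10: 7, 4, 3 → 3
45: 29, 7, 21, 4, 39, 20, 3 → 7
29: 7, 21, 4, 20, 3 → 5
7: 4, 3 → 2
21: 4, 20, 3 → 3
4: 3 → 1
39: 20, 3 → 2
20: 3 → 1
3: none → 0
Total inversions: 6 + 3 + 7 + 5 + 2 + 3 + 1 + 2 + 1 + 0 = 30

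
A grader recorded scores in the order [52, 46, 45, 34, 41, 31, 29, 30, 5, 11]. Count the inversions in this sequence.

For each element, count later entries that are smaller:
52: 9
46: 8
45: 7
34: 5
41: 5
31: 4
29: 2
30: 2
5: 0
11: 0
Sum: 9 + 8 + 7 + 5 + 5 + 4 + 2 + 2 + 0 + 0 = 42

42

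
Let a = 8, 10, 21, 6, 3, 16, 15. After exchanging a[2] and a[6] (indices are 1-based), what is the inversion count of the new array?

Positions 2 and 6 hold 10 and 16; after swapping, the array is [8, 16, 21, 6, 3, 10, 15].
Count, for each position, how many later elements it exceeds:
8 → 6, 3 → 2
16 → 6, 3, 10, 15 → 4
21 → 6, 3, 10, 15 → 4
6 → 3 → 1
3 → none → 0
10 → none → 0
15 → none → 0
Sum: 2 + 4 + 4 + 1 + 0 + 0 + 0 = 11

Inversions: 11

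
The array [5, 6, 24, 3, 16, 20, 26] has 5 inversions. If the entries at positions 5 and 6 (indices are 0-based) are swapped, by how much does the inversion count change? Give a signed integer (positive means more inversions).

+1

Positions 5 and 6 hold 20 and 26; after swapping, the array is [5, 6, 24, 3, 16, 26, 20].
Element-by-element contributions:
5 → 3 → 1
6 → 3 → 1
24 → 3, 16, 20 → 3
3 → none → 0
16 → none → 0
26 → 20 → 1
20 → none → 0
Sum: 1 + 1 + 3 + 0 + 0 + 1 + 0 = 6
Change: 6 − 5 = +1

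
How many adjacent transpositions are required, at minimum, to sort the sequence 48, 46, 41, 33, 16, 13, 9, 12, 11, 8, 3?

Adjacent swaps: 53

Minimum adjacent swaps = number of inversions (each swap of adjacent out-of-order elements removes one inversion and no swap can remove more).
Count inversions — for each element, later elements that are smaller:
48: 46, 41, 33, 16, 13, 9, 12, 11, 8, 3 → 10
46: 41, 33, 16, 13, 9, 12, 11, 8, 3 → 9
41: 33, 16, 13, 9, 12, 11, 8, 3 → 8
33: 16, 13, 9, 12, 11, 8, 3 → 7
16: 13, 9, 12, 11, 8, 3 → 6
13: 9, 12, 11, 8, 3 → 5
9: 8, 3 → 2
12: 11, 8, 3 → 3
11: 8, 3 → 2
8: 3 → 1
3: none → 0
Total inversions: 10 + 9 + 8 + 7 + 6 + 5 + 2 + 3 + 2 + 1 + 0 = 53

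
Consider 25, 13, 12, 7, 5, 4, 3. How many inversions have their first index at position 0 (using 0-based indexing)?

6 such elements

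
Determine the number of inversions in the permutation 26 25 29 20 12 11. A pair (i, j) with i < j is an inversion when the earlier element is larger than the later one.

Sweep left to right; for each value list the smaller values that follow it:
26 → 25, 20, 12, 11 → 4
25 → 20, 12, 11 → 3
29 → 20, 12, 11 → 3
20 → 12, 11 → 2
12 → 11 → 1
11 → none → 0
Sum: 4 + 3 + 3 + 2 + 1 + 0 = 13

There are 13 inversions.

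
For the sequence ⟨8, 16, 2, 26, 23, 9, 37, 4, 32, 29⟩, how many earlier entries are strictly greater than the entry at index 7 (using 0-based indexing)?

The element at index 7 is 4.
Elements before it: 8, 16, 2, 26, 23, 9, 37
Those larger than 4: 8, 16, 26, 23, 9, 37

6 such elements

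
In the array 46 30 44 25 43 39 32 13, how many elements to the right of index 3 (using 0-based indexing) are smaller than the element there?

The element at index 3 is 25.
Elements after it: 43, 39, 32, 13
Those smaller than 25: 13

1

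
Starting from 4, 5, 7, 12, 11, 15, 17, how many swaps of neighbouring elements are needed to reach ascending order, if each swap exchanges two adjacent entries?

1

The minimum number of adjacent swaps to sort an array equals its inversion count, since every such swap removes exactly one inversion.
Count inversions — for each element, later elements that are smaller:
4: none → 0
5: none → 0
7: none → 0
12: 11 → 1
11: none → 0
15: none → 0
17: none → 0
Total inversions: 0 + 0 + 0 + 1 + 0 + 0 + 0 = 1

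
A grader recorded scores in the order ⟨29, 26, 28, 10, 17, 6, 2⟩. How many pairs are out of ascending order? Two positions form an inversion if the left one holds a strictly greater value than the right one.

Count, for each position, how many later elements it exceeds:
29 → 26, 28, 10, 17, 6, 2 → 6
26 → 10, 17, 6, 2 → 4
28 → 10, 17, 6, 2 → 4
10 → 6, 2 → 2
17 → 6, 2 → 2
6 → 2 → 1
2 → none → 0
Sum: 6 + 4 + 4 + 2 + 2 + 1 + 0 = 19

19 out-of-order pairs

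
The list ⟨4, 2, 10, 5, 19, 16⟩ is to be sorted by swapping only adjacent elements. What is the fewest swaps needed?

There are 3 swaps.

The minimum number of adjacent swaps to sort an array equals its inversion count, since every such swap removes exactly one inversion.
Count inversions — for each element, later elements that are smaller:
4: 2 → 1
2: none → 0
10: 5 → 1
5: none → 0
19: 16 → 1
16: none → 0
Total inversions: 1 + 0 + 1 + 0 + 1 + 0 = 3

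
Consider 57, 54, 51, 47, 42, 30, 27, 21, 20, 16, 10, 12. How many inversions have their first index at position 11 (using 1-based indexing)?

0 such elements

The element at index 11 is 10.
Elements after it: 12
None of them are smaller than 10.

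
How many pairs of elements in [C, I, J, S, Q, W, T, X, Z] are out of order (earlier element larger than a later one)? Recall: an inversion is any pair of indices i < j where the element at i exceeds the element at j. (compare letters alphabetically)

2

Element-by-element contributions:
C → none → 0
I → none → 0
J → none → 0
S → Q → 1
Q → none → 0
W → T → 1
T → none → 0
X → none → 0
Z → none → 0
Sum: 0 + 0 + 0 + 1 + 0 + 1 + 0 + 0 + 0 = 2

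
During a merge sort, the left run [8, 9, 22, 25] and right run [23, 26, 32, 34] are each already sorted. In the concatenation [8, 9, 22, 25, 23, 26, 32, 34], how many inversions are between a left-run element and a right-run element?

Split inversions: 1

For each element r of the right run, count left-run elements greater than r:
r = 23: 25 → 1
r = 26: none → 0
r = 32: none → 0
r = 34: none → 0
Cross-inversions: 1 + 0 + 0 + 0 = 1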